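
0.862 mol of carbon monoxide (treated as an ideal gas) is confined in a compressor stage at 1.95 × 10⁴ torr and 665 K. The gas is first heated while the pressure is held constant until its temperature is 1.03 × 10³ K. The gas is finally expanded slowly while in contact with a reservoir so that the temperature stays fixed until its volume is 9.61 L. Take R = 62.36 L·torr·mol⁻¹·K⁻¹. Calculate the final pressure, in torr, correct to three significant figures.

From PV = nRT: V₁ = nRT₁/P₁ = 1.833 L.
Isobaric, so V/T is constant: P₂ = P₁; V₂ = V₁·(T₂/T₁) = 2.839 L.
T constant ⇒ Boyle's law P V = const: T₃ = T₂; P₃ = P₂·(V₂/V₃) = 5761 torr.

P₃ ≈ 5.76e+03 torr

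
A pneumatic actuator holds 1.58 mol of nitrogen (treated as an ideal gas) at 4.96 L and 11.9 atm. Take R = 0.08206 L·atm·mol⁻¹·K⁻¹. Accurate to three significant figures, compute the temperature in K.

T ≈ 455 K

PV = nRT ⇒ T = PV/(nR) = (11.9 × 4.96) / (1.58 × 0.08206)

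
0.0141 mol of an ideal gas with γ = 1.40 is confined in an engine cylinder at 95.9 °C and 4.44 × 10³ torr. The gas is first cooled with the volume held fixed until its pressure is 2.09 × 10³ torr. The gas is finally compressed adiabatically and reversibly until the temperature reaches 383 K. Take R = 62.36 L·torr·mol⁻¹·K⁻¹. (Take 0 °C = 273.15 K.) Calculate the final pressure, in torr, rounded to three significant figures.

Convert: T₁ = 369.0 K.
From PV = nRT: V₁ = nRT₁/P₁ = 0.07308 L.
V constant ⇒ P ∝ T: V₂ = V₁; T₂ = T₁·(P₂/P₁) = 173.7 K.
Reversible adiabatic, γ = 1.40: P₃ = P₂·(T₃/T₂)^(γ/(γ−1)) = 3.326e+04 torr; V₃ = V₂·(T₂/T₃)^(1/(γ−1)) = 0.01013 L.

P₃ ≈ 3.33e+04 torr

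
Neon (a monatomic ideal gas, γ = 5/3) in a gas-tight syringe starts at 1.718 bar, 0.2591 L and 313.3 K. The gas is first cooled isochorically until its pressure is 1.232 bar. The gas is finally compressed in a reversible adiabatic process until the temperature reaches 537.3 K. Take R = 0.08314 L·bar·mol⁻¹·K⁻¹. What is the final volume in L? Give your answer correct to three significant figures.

V constant ⇒ P ∝ T: V₂ = V₁; T₂ = T₁·(P₂/P₁) = 224.7 K.
Reversible adiabatic, γ = 5/3: P₃ = P₂·(T₃/T₂)^(γ/(γ−1)) = 10.90 bar; V₃ = V₂·(T₂/T₃)^(1/(γ−1)) = 0.07006 L.

V₃ ≈ 0.0701 L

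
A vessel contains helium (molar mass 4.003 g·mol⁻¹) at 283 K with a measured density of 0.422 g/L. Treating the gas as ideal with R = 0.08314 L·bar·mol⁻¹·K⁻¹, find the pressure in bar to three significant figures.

P ≈ 2.48 bar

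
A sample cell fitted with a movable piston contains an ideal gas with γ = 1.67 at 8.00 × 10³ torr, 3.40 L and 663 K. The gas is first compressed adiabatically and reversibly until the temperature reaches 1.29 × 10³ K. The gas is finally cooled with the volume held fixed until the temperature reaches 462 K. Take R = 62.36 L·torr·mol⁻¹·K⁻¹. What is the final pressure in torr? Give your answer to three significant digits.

Adiabatic (γ = 1.67), T V^(γ−1) and P V^γ constant: P₂ = P₁·(T₂/T₁)^(γ/(γ−1)) = 4.204e+04 torr; V₂ = V₁·(T₁/T₂)^(1/(γ−1)) = 1.259 L.
Isochoric, so P/T is constant: V₃ = V₂; P₃ = P₂·(T₃/T₂) = 1.505e+04 torr.

P₃ ≈ 1.51e+04 torr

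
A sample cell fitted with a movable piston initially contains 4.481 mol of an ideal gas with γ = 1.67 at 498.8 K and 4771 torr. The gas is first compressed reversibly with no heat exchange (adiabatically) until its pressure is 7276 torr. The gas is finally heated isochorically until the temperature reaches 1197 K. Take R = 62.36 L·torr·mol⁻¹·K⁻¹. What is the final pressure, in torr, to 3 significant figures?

From PV = nRT: V₁ = nRT₁/P₁ = 29.21 L.
Adiabatic (γ = 1.67), T V^(γ−1) and P V^γ constant: T₂ = T₁·(P₂/P₁)^((γ−1)/γ) = 590.8 K; V₂ = V₁·(P₁/P₂)^(1/γ) = 22.69 L.
Isochoric, so P/T is constant: V₃ = V₂; P₃ = P₂·(T₃/T₂) = 1.474e+04 torr.

P₃ ≈ 1.47e+04 torr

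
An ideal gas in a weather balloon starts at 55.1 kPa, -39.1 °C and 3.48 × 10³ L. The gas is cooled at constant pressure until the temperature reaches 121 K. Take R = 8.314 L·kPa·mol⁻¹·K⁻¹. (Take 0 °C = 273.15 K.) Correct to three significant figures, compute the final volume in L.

V₂ ≈ 1.80e+03 L

Convert: T₁ = 234.0 K.
Isobaric, so V/T is constant: P₂ = P₁; V₂ = V₁·(T₂/T₁) = 1799 L.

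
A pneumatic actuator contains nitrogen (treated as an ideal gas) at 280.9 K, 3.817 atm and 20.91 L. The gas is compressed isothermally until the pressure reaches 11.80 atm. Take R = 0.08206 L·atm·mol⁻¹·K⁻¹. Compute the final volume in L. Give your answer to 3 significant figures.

Isothermal, so P V is constant: T₂ = T₁; V₂ = V₁·(P₁/P₂) = 6.764 L.

V₂ ≈ 6.76 L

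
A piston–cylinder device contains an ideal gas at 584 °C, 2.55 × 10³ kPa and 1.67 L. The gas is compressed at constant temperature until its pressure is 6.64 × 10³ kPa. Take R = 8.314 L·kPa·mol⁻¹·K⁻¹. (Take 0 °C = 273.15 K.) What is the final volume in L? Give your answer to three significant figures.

V₂ ≈ 0.641 L

Convert: T₁ = 857.1 K.
T constant ⇒ Boyle's law P V = const: T₂ = T₁; V₂ = V₁·(P₁/P₂) = 0.6413 L.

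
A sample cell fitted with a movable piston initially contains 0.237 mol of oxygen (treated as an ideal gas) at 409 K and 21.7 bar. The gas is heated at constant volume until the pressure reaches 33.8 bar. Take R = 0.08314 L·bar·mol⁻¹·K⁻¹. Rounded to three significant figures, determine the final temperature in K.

T₂ ≈ 637 K

From PV = nRT: V₁ = nRT₁/P₁ = 0.3714 L.
Isochoric, so P/T is constant: V₂ = V₁; T₂ = T₁·(P₂/P₁) = 637.1 K.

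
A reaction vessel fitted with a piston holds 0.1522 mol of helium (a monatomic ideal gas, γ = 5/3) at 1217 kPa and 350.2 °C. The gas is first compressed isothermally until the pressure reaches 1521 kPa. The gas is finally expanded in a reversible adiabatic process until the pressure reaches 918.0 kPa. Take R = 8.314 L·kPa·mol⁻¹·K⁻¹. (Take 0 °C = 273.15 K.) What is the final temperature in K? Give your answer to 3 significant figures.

T₃ ≈ 509 K

Convert: T₁ = 623.3 K.
From PV = nRT: V₁ = nRT₁/P₁ = 0.6481 L.
Isothermal, so P V is constant: T₂ = T₁; V₂ = V₁·(P₁/P₂) = 0.5186 L.
Reversible adiabatic, γ = 5/3: T₃ = T₂·(P₃/P₂)^((γ−1)/γ) = 509.4 K; V₃ = V₂·(P₂/P₃)^(1/γ) = 0.7021 L.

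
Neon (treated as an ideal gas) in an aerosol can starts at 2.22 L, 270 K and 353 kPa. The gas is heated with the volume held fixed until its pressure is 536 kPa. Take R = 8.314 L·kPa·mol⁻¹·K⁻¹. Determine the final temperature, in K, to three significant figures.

T₂ ≈ 410 K

V constant ⇒ P ∝ T: V₂ = V₁; T₂ = T₁·(P₂/P₁) = 410.0 K.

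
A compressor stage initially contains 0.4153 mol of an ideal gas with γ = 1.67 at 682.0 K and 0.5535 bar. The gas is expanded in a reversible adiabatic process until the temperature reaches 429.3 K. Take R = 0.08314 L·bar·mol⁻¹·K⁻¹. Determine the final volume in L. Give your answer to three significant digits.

From PV = nRT: V₁ = nRT₁/P₁ = 42.54 L.
Adiabatic (γ = 1.67), T V^(γ−1) and P V^γ constant: P₂ = P₁·(T₂/T₁)^(γ/(γ−1)) = 0.1746 bar; V₂ = V₁·(T₁/T₂)^(1/(γ−1)) = 84.89 L.

V₂ ≈ 84.9 L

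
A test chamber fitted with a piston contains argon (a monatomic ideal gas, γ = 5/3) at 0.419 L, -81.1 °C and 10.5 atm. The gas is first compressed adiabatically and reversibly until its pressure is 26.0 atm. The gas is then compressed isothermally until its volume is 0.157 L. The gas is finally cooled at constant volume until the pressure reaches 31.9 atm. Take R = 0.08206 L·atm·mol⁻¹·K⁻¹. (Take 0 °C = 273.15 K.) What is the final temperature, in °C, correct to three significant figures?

Convert: T₁ = 192.0 K.
Adiabatic (γ = 5/3), T V^(γ−1) and P V^γ constant: T₂ = T₁·(P₂/P₁)^((γ−1)/γ) = 276.0 K; V₂ = V₁·(P₁/P₂)^(1/γ) = 0.2432 L.
Isothermal, so P V is constant: T₃ = T₂; P₃ = P₂·(V₂/V₃) = 40.27 atm.
Isochoric, so P/T is constant: V₄ = V₃; T₄ = T₃·(P₄/P₃) = 218.6 K.

T₄ ≈ -54.5 °C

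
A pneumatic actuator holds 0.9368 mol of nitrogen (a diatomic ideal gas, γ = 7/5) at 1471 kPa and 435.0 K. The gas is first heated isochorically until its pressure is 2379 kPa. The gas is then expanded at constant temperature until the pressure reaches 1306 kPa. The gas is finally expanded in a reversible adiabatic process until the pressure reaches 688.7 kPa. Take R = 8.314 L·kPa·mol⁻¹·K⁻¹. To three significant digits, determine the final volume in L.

V₄ ≈ 6.63 L

From PV = nRT: V₁ = nRT₁/P₁ = 2.303 L.
Isochoric, so P/T is constant: V₂ = V₁; T₂ = T₁·(P₂/P₁) = 703.5 K.
T constant ⇒ Boyle's law P V = const: T₃ = T₂; V₃ = V₂·(P₂/P₃) = 4.196 L.
Reversible adiabatic, γ = 7/5: T₄ = T₃·(P₄/P₃)^((γ−1)/γ) = 586.0 K; V₄ = V₃·(P₃/P₄)^(1/γ) = 6.627 L.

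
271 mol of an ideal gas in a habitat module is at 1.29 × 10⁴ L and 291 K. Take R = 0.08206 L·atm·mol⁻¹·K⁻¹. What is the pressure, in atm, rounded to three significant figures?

PV = nRT ⇒ P = nRT/V = (271 × 0.08206 × 291) / 1.29e+04

P ≈ 0.502 atm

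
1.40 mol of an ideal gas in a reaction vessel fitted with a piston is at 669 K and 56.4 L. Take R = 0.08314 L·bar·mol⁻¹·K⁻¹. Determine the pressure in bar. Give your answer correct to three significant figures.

P ≈ 1.38 bar

PV = nRT ⇒ P = nRT/V = (1.40 × 0.08314 × 669) / 56.4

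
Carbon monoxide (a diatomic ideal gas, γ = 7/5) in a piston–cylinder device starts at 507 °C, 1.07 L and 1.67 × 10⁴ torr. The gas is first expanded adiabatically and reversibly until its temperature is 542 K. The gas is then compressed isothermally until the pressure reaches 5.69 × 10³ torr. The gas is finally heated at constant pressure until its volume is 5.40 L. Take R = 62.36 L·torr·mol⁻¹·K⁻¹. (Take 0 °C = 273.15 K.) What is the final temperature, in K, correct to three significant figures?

Convert: T₁ = 780.1 K.
Reversible adiabatic, γ = 7/5: P₂ = P₁·(T₂/T₁)^(γ/(γ−1)) = 4668 torr; V₂ = V₁·(T₁/T₂)^(1/(γ−1)) = 2.660 L.
Isothermal, so P V is constant: T₃ = T₂; V₃ = V₂·(P₂/P₃) = 2.182 L.
P constant ⇒ V ∝ T: P₄ = P₃; T₄ = T₃·(V₄/V₃) = 1341 K.

T₄ ≈ 1.34e+03 K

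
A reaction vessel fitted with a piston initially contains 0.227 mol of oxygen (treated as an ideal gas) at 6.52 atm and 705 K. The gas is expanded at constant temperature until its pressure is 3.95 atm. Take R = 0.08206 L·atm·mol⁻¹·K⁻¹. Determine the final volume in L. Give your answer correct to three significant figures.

V₂ ≈ 3.32 L

From PV = nRT: V₁ = nRT₁/P₁ = 2.014 L.
T constant ⇒ Boyle's law P V = const: T₂ = T₁; V₂ = V₁·(P₁/P₂) = 3.325 L.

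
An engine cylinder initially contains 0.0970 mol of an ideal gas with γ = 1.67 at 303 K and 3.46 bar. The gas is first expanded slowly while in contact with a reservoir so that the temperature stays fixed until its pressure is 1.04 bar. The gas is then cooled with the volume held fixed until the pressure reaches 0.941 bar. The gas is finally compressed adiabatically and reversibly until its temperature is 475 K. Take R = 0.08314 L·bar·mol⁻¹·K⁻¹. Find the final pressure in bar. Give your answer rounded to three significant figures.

From PV = nRT: V₁ = nRT₁/P₁ = 0.7062 L.
T constant ⇒ Boyle's law P V = const: T₂ = T₁; V₂ = V₁·(P₁/P₂) = 2.350 L.
V constant ⇒ P ∝ T: V₃ = V₂; T₃ = T₂·(P₃/P₂) = 274.2 K.
Adiabatic (γ = 1.67), T V^(γ−1) and P V^γ constant: P₄ = P₃·(T₄/T₃)^(γ/(γ−1)) = 3.703 bar; V₄ = V₃·(T₃/T₄)^(1/(γ−1)) = 1.034 L.

P₄ ≈ 3.70 bar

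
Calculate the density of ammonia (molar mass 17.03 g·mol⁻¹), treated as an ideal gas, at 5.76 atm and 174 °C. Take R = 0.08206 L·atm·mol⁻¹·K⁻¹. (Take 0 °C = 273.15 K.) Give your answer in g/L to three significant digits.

ρ ≈ 2.67 g/L

ρ = PM/(RT) = (5.76 × 17.03) / (0.08206 × 447.1)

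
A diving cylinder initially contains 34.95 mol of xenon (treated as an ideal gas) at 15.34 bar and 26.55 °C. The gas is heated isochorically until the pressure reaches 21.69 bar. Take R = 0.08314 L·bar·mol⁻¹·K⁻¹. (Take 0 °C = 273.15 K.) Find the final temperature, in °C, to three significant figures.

T₂ ≈ 151 °C

Convert: T₁ = 299.7 K.
From PV = nRT: V₁ = nRT₁/P₁ = 56.77 L.
V constant ⇒ P ∝ T: V₂ = V₁; T₂ = T₁·(P₂/P₁) = 423.8 K.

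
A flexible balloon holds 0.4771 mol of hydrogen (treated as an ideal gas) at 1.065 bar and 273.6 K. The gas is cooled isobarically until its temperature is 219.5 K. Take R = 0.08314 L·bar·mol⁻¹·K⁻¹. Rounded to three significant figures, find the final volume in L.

V₂ ≈ 8.18 L

From PV = nRT: V₁ = nRT₁/P₁ = 10.19 L.
Isobaric, so V/T is constant: P₂ = P₁; V₂ = V₁·(T₂/T₁) = 8.175 L.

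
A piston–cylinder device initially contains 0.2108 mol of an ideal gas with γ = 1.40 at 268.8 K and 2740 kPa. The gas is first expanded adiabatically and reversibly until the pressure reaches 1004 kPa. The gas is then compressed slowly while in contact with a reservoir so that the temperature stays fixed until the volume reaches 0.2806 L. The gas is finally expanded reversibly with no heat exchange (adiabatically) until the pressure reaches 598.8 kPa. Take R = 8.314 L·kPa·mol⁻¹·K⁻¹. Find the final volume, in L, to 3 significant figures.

V₄ ≈ 0.477 L

From PV = nRT: V₁ = nRT₁/P₁ = 0.1719 L.
Reversible adiabatic, γ = 1.40: T₂ = T₁·(P₂/P₁)^((γ−1)/γ) = 201.8 K; V₂ = V₁·(P₁/P₂)^(1/γ) = 0.3522 L.
T constant ⇒ Boyle's law P V = const: T₃ = T₂; P₃ = P₂·(V₂/V₃) = 1260 kPa.
Reversible adiabatic, γ = 1.40: T₄ = T₃·(P₄/P₃)^((γ−1)/γ) = 163.1 K; V₄ = V₃·(P₃/P₄)^(1/γ) = 0.4774 L.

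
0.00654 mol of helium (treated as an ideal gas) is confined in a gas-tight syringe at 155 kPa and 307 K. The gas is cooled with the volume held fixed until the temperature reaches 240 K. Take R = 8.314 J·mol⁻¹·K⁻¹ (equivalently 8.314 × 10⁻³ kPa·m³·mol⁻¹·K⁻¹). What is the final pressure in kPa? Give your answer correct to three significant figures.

From PV = nRT: V₁ = nRT₁/P₁ = 0.0001077 m³.
V constant ⇒ P ∝ T: V₂ = V₁; P₂ = P₁·(T₂/T₁) = 121.2 kPa.

P₂ ≈ 121 kPa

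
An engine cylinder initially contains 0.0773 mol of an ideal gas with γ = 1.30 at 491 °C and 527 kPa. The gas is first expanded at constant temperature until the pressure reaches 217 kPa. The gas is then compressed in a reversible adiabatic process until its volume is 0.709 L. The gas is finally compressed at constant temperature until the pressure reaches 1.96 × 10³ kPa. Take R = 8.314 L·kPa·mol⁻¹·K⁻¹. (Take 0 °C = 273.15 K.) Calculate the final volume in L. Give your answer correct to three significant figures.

V₄ ≈ 0.355 L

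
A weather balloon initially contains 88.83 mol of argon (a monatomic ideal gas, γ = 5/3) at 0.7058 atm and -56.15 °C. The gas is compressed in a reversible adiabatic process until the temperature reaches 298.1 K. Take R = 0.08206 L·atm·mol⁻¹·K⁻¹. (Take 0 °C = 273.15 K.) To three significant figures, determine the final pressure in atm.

P₂ ≈ 1.56 atm

Convert: T₁ = 217.0 K.
From PV = nRT: V₁ = nRT₁/P₁ = 2241 L.
Adiabatic (γ = 5/3), T V^(γ−1) and P V^γ constant: P₂ = P₁·(T₂/T₁)^(γ/(γ−1)) = 1.561 atm; V₂ = V₁·(T₁/T₂)^(1/(γ−1)) = 1392 L.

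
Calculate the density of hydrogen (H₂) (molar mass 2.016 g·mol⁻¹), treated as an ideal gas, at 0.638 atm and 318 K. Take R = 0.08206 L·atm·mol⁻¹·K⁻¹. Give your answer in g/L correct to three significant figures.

ρ ≈ 0.0493 g/L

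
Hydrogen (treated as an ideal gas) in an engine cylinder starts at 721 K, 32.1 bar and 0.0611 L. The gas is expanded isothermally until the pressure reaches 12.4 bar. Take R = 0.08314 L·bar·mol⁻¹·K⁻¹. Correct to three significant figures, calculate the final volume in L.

V₂ ≈ 0.158 L

T constant ⇒ Boyle's law P V = const: T₂ = T₁; V₂ = V₁·(P₁/P₂) = 0.1582 L.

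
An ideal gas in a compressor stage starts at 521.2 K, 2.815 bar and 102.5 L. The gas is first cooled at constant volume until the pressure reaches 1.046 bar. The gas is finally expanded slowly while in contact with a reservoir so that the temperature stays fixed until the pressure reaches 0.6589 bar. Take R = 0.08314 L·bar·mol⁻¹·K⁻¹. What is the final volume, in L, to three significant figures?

Isochoric, so P/T is constant: V₂ = V₁; T₂ = T₁·(P₂/P₁) = 193.7 K.
Isothermal, so P V is constant: T₃ = T₂; V₃ = V₂·(P₂/P₃) = 162.7 L.

V₃ ≈ 163 L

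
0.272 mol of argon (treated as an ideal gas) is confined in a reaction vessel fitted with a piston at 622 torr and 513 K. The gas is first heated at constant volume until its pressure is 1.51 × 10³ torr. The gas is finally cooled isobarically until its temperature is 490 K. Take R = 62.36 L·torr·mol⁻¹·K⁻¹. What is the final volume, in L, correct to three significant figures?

From PV = nRT: V₁ = nRT₁/P₁ = 13.99 L.
Isochoric, so P/T is constant: V₂ = V₁; T₂ = T₁·(P₂/P₁) = 1245 K.
P constant ⇒ V ∝ T: P₃ = P₂; V₃ = V₂·(T₃/T₂) = 5.504 L.

V₃ ≈ 5.50 L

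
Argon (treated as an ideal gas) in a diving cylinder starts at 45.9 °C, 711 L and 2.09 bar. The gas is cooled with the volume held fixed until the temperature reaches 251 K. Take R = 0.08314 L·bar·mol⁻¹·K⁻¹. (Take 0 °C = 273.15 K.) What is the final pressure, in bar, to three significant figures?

Convert: T₁ = 319.0 K.
V constant ⇒ P ∝ T: V₂ = V₁; P₂ = P₁·(T₂/T₁) = 1.644 bar.

P₂ ≈ 1.64 bar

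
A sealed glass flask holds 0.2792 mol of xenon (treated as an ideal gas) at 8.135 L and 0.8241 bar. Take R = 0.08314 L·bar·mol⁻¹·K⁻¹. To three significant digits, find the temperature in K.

T ≈ 289 K

PV = nRT ⇒ T = PV/(nR) = (0.8241 × 8.135) / (0.2792 × 0.08314)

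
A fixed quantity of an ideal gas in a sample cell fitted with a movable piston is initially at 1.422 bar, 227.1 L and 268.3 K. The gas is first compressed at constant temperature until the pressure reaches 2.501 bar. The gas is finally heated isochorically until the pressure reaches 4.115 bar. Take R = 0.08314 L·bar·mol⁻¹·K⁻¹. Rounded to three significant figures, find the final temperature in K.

T₃ ≈ 441 K

Isothermal, so P V is constant: T₂ = T₁; V₂ = V₁·(P₁/P₂) = 129.1 L.
Isochoric, so P/T is constant: V₃ = V₂; T₃ = T₂·(P₃/P₂) = 441.4 K.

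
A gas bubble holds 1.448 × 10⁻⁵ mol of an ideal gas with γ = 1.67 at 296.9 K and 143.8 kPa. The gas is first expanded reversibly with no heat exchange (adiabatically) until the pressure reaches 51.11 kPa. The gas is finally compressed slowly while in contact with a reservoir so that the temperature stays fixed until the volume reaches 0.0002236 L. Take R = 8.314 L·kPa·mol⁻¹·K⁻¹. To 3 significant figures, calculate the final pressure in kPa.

P₃ ≈ 106 kPa

From PV = nRT: V₁ = nRT₁/P₁ = 0.0002486 L.
Reversible adiabatic, γ = 1.67: T₂ = T₁·(P₂/P₁)^((γ−1)/γ) = 196.1 K; V₂ = V₁·(P₁/P₂)^(1/γ) = 0.0004618 L.
T constant ⇒ Boyle's law P V = const: T₃ = T₂; P₃ = P₂·(V₂/V₃) = 105.6 kPa.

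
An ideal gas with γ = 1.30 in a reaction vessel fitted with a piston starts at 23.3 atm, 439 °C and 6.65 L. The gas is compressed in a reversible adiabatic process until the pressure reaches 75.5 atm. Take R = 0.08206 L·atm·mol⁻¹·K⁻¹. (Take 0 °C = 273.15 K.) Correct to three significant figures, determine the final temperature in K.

Convert: T₁ = 712.1 K.
Reversible adiabatic, γ = 1.30: T₂ = T₁·(P₂/P₁)^((γ−1)/γ) = 934.1 K; V₂ = V₁·(P₁/P₂)^(1/γ) = 2.692 L.

T₂ ≈ 934 K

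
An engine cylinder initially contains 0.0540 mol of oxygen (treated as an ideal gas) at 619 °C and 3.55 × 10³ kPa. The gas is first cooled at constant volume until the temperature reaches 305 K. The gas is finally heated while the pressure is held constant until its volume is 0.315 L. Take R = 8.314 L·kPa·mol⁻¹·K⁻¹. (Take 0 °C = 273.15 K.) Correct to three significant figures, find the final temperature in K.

Convert: T₁ = 892.1 K.
From PV = nRT: V₁ = nRT₁/P₁ = 0.1128 L.
V constant ⇒ P ∝ T: V₂ = V₁; P₂ = P₁·(T₂/T₁) = 1214 kPa.
Isobaric, so V/T is constant: P₃ = P₂; T₃ = T₂·(V₃/V₂) = 851.5 K.

T₃ ≈ 852 K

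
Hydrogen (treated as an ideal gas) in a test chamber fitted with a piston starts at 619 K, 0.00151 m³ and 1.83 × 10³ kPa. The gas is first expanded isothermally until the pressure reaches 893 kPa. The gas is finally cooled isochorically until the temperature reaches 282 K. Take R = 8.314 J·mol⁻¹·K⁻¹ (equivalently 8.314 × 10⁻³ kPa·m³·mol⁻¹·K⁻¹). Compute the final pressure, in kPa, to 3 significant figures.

Isothermal, so P V is constant: T₂ = T₁; V₂ = V₁·(P₁/P₂) = 0.003094 m³.
V constant ⇒ P ∝ T: V₃ = V₂; P₃ = P₂·(T₃/T₂) = 406.8 kPa.

P₃ ≈ 407 kPa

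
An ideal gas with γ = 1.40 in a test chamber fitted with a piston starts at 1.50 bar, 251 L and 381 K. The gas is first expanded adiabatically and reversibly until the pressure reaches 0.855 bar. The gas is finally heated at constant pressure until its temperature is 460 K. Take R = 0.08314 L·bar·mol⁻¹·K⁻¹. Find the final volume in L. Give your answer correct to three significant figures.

Reversible adiabatic, γ = 1.40: T₂ = T₁·(P₂/P₁)^((γ−1)/γ) = 324.5 K; V₂ = V₁·(P₁/P₂)^(1/γ) = 375.0 L.
Isobaric, so V/T is constant: P₃ = P₂; V₃ = V₂·(T₃/T₂) = 531.7 L.

V₃ ≈ 532 L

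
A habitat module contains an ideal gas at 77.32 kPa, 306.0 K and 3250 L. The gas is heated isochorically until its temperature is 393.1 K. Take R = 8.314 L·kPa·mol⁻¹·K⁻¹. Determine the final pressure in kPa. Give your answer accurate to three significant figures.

V constant ⇒ P ∝ T: V₂ = V₁; P₂ = P₁·(T₂/T₁) = 99.33 kPa.

P₂ ≈ 99.3 kPa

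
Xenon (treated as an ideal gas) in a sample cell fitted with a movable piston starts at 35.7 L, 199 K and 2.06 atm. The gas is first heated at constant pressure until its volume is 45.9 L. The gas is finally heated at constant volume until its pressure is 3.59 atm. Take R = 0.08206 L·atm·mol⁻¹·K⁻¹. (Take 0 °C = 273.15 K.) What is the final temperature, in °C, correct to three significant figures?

Isobaric, so V/T is constant: P₂ = P₁; T₂ = T₁·(V₂/V₁) = 255.9 K.
Isochoric, so P/T is constant: V₃ = V₂; T₃ = T₂·(P₃/P₂) = 445.9 K.

T₃ ≈ 173 °C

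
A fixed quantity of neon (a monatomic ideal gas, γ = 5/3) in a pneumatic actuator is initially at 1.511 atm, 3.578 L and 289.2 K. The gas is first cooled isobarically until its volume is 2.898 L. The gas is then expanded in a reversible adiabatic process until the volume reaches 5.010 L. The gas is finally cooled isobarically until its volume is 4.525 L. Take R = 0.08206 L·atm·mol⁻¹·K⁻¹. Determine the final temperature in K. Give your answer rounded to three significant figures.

P constant ⇒ V ∝ T: P₂ = P₁; T₂ = T₁·(V₂/V₁) = 234.2 K.
Reversible adiabatic, γ = 5/3: T₃ = T₂·(V₂/V₃)^(γ−1) = 162.6 K; P₃ = P₂·(V₂/V₃)^γ = 0.6068 atm.
Isobaric, so V/T is constant: P₄ = P₃; T₄ = T₃·(V₄/V₃) = 146.9 K.

T₄ ≈ 147 K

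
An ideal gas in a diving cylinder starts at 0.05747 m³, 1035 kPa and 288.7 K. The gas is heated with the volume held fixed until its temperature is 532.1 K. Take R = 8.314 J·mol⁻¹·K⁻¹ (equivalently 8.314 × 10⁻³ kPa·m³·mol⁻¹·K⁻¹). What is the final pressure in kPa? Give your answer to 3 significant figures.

P₂ ≈ 1.91e+03 kPa

Isochoric, so P/T is constant: V₂ = V₁; P₂ = P₁·(T₂/T₁) = 1908 kPa.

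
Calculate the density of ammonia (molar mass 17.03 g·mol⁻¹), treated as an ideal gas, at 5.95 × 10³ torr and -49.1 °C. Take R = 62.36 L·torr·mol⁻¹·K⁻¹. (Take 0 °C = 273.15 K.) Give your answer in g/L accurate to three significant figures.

ρ = PM/(RT) = (5.95e+03 × 17.03) / (62.36 × 224.0)

ρ ≈ 7.25 g/L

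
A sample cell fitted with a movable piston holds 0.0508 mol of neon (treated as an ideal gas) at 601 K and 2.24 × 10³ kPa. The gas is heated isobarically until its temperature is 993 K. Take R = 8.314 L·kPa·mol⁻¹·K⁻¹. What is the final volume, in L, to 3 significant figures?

From PV = nRT: V₁ = nRT₁/P₁ = 0.1133 L.
Isobaric, so V/T is constant: P₂ = P₁; V₂ = V₁·(T₂/T₁) = 0.1872 L.

V₂ ≈ 0.187 L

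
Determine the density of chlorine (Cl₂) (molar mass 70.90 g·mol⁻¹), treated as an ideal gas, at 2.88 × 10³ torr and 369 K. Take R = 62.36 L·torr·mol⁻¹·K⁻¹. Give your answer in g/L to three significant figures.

ρ = PM/(RT) = (2.88e+03 × 70.90) / (62.36 × 369.0)

ρ ≈ 8.87 g/L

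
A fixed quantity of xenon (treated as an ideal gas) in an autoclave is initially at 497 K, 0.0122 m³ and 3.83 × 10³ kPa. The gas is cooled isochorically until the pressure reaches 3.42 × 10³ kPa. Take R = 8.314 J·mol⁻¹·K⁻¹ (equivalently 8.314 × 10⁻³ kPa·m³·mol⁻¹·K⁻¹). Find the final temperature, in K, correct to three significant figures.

V constant ⇒ P ∝ T: V₂ = V₁; T₂ = T₁·(P₂/P₁) = 443.8 K.

T₂ ≈ 444 K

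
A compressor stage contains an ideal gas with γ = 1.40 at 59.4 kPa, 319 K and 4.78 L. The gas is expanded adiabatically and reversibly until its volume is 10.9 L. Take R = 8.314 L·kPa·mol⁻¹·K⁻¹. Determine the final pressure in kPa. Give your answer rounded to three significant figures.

P₂ ≈ 18.7 kPa

Adiabatic (γ = 1.40), T V^(γ−1) and P V^γ constant: T₂ = T₁·(V₁/V₂)^(γ−1) = 229.4 K; P₂ = P₁·(V₁/V₂)^γ = 18.73 kPa.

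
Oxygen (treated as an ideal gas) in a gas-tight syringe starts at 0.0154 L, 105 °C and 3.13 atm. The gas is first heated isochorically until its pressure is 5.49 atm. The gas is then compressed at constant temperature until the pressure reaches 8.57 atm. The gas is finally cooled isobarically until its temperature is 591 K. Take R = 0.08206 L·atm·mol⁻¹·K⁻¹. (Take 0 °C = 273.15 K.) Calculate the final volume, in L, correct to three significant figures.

Convert: T₁ = 378.1 K.
Isochoric, so P/T is constant: V₂ = V₁; T₂ = T₁·(P₂/P₁) = 663.3 K.
Isothermal, so P V is constant: T₃ = T₂; V₃ = V₂·(P₂/P₃) = 0.009865 L.
P constant ⇒ V ∝ T: P₄ = P₃; V₄ = V₃·(T₄/T₃) = 0.008790 L.

V₄ ≈ 0.00879 L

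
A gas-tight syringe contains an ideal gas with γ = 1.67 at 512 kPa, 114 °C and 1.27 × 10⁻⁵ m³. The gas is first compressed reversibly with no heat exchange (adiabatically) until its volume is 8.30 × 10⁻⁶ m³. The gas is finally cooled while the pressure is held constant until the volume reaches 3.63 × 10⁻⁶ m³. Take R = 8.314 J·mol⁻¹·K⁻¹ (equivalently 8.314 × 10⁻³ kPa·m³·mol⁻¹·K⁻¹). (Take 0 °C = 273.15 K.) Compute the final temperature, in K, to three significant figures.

Convert: T₁ = 387.1 K.
Reversible adiabatic, γ = 1.67: T₂ = T₁·(V₁/V₂)^(γ−1) = 514.8 K; P₂ = P₁·(V₁/V₂)^γ = 1042 kPa.
Isobaric, so V/T is constant: P₃ = P₂; T₃ = T₂·(V₃/V₂) = 225.2 K.

T₃ ≈ 225 K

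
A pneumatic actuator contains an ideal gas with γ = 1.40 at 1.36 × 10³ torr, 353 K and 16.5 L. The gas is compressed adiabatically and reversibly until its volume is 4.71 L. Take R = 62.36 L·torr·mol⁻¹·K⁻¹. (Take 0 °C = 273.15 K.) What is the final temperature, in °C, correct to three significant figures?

Adiabatic (γ = 1.40), T V^(γ−1) and P V^γ constant: T₂ = T₁·(V₁/V₂)^(γ−1) = 582.9 K; P₂ = P₁·(V₁/V₂)^γ = 7867 torr.

T₂ ≈ 310 °C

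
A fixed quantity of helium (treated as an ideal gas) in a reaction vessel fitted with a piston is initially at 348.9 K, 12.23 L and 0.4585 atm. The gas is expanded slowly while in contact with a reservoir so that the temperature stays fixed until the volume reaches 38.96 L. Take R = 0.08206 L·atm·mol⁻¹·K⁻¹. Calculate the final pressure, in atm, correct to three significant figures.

Isothermal, so P V is constant: T₂ = T₁; P₂ = P₁·(V₁/V₂) = 0.1439 atm.

P₂ ≈ 0.144 atm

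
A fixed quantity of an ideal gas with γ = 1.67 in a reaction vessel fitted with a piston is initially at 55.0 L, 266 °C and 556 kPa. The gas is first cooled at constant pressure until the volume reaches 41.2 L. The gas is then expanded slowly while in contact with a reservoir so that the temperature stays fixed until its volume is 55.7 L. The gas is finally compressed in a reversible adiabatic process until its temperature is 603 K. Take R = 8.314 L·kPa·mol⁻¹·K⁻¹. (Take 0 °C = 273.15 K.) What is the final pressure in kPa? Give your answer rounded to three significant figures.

P₄ ≈ 1.12e+03 kPa

Convert: T₁ = 539.1 K.
P constant ⇒ V ∝ T: P₂ = P₁; T₂ = T₁·(V₂/V₁) = 403.9 K.
Isothermal, so P V is constant: T₃ = T₂; P₃ = P₂·(V₂/V₃) = 411.3 kPa.
Reversible adiabatic, γ = 1.67: P₄ = P₃·(T₄/T₃)^(γ/(γ−1)) = 1117 kPa; V₄ = V₃·(T₃/T₄)^(1/(γ−1)) = 30.62 L.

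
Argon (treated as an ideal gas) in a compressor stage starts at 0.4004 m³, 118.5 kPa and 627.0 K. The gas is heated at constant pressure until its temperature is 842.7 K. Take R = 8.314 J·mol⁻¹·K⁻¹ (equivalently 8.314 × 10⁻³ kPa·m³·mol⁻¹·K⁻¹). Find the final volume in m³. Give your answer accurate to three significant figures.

V₂ ≈ 0.538 m³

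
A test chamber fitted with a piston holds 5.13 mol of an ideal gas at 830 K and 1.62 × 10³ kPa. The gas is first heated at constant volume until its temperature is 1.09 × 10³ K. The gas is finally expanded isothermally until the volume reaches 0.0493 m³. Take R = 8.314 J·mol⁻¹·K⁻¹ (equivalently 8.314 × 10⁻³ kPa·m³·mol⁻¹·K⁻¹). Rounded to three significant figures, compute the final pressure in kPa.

From PV = nRT: V₁ = nRT₁/P₁ = 0.02185 m³.
V constant ⇒ P ∝ T: V₂ = V₁; P₂ = P₁·(T₂/T₁) = 2127 kPa.
T constant ⇒ Boyle's law P V = const: T₃ = T₂; P₃ = P₂·(V₂/V₃) = 943.0 kPa.

P₃ ≈ 943 kPa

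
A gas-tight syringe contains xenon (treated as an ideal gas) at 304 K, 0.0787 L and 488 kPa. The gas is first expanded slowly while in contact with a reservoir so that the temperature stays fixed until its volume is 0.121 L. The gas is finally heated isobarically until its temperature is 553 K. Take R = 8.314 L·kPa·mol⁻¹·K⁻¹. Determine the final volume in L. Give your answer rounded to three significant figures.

V₃ ≈ 0.220 L

Isothermal, so P V is constant: T₂ = T₁; P₂ = P₁·(V₁/V₂) = 317.4 kPa.
P constant ⇒ V ∝ T: P₃ = P₂; V₃ = V₂·(T₃/T₂) = 0.2201 L.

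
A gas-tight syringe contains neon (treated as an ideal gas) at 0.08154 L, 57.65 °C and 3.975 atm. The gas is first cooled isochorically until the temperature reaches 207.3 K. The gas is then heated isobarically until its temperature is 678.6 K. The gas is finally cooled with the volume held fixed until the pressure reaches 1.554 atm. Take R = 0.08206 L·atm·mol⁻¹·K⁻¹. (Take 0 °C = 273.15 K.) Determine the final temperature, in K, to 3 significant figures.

Convert: T₁ = 330.8 K.
Isochoric, so P/T is constant: V₂ = V₁; P₂ = P₁·(T₂/T₁) = 2.491 atm.
Isobaric, so V/T is constant: P₃ = P₂; V₃ = V₂·(T₃/T₂) = 0.2669 L.
V constant ⇒ P ∝ T: V₄ = V₃; T₄ = T₃·(P₄/P₃) = 423.3 K.

T₄ ≈ 423 K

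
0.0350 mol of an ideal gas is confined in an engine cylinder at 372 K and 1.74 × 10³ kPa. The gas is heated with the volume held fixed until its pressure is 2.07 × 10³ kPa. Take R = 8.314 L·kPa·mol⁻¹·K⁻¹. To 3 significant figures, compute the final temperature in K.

T₂ ≈ 443 K

From PV = nRT: V₁ = nRT₁/P₁ = 0.06221 L.
Isochoric, so P/T is constant: V₂ = V₁; T₂ = T₁·(P₂/P₁) = 442.6 K.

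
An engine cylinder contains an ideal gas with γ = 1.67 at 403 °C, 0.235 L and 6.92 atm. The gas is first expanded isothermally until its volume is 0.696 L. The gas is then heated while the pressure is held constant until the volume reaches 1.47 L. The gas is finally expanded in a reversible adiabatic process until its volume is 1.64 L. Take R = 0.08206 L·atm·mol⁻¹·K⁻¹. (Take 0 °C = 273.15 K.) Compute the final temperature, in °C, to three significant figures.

Convert: T₁ = 676.1 K.
Isothermal, so P V is constant: T₂ = T₁; P₂ = P₁·(V₁/V₂) = 2.336 atm.
Isobaric, so V/T is constant: P₃ = P₂; T₃ = T₂·(V₃/V₂) = 1428 K.
Adiabatic (γ = 1.67), T V^(γ−1) and P V^γ constant: T₄ = T₃·(V₃/V₄)^(γ−1) = 1327 K; P₄ = P₃·(V₃/V₄)^γ = 1.946 atm.

T₄ ≈ 1.05e+03 °C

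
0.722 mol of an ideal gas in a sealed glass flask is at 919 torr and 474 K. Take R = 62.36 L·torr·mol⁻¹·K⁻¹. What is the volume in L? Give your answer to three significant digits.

V ≈ 23.2 L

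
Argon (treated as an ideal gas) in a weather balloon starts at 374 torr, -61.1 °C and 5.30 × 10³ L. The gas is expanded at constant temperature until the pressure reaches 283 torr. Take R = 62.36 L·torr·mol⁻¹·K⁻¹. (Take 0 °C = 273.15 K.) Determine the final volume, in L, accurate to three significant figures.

V₂ ≈ 7.00e+03 L

Convert: T₁ = 212.0 K.
T constant ⇒ Boyle's law P V = const: T₂ = T₁; V₂ = V₁·(P₁/P₂) = 7004 L.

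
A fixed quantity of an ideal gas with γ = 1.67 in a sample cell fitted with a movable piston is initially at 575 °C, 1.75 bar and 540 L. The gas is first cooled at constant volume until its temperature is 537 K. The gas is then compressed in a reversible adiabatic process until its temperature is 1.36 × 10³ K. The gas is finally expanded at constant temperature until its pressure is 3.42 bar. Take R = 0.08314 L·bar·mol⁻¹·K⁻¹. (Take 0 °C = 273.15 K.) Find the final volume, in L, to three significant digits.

V₄ ≈ 443 L

Convert: T₁ = 848.1 K.
Isochoric, so P/T is constant: V₂ = V₁; P₂ = P₁·(T₂/T₁) = 1.108 bar.
Reversible adiabatic, γ = 1.67: P₃ = P₂·(T₃/T₂)^(γ/(γ−1)) = 11.23 bar; V₃ = V₂·(T₂/T₃)^(1/(γ−1)) = 134.9 L.
Isothermal, so P V is constant: T₄ = T₃; V₄ = V₃·(P₃/P₄) = 443.1 L.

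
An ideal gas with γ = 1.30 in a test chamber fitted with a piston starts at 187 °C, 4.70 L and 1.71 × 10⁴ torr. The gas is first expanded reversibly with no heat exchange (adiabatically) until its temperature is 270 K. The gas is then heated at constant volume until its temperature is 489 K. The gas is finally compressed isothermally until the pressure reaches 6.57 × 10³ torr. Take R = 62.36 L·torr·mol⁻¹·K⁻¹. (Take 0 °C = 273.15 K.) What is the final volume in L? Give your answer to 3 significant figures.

V₄ ≈ 13.0 L

Convert: T₁ = 460.1 K.
Reversible adiabatic, γ = 1.30: P₂ = P₁·(T₂/T₁)^(γ/(γ−1)) = 1697 torr; V₂ = V₁·(T₁/T₂)^(1/(γ−1)) = 27.79 L.
V constant ⇒ P ∝ T: V₃ = V₂; P₃ = P₂·(T₃/T₂) = 3073 torr.
T constant ⇒ Boyle's law P V = const: T₄ = T₃; V₄ = V₃·(P₃/P₄) = 13.00 L.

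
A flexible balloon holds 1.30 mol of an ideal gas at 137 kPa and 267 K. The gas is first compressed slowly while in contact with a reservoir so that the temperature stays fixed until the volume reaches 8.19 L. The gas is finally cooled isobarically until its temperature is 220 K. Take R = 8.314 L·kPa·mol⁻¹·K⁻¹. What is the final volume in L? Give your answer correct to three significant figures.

V₃ ≈ 6.75 L

From PV = nRT: V₁ = nRT₁/P₁ = 21.06 L.
Isothermal, so P V is constant: T₂ = T₁; P₂ = P₁·(V₁/V₂) = 352.4 kPa.
Isobaric, so V/T is constant: P₃ = P₂; V₃ = V₂·(T₃/T₂) = 6.748 L.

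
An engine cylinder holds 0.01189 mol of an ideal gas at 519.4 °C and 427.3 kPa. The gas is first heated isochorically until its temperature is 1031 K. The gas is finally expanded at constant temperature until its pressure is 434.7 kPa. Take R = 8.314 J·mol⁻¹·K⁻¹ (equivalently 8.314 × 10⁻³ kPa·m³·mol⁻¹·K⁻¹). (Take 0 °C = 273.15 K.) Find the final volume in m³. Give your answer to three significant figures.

Convert: T₁ = 792.5 K.
From PV = nRT: V₁ = nRT₁/P₁ = 0.0001834 m³.
V constant ⇒ P ∝ T: V₂ = V₁; P₂ = P₁·(T₂/T₁) = 555.9 kPa.
T constant ⇒ Boyle's law P V = const: T₃ = T₂; V₃ = V₂·(P₂/P₃) = 0.0002345 m³.

V₃ ≈ 0.000234 m³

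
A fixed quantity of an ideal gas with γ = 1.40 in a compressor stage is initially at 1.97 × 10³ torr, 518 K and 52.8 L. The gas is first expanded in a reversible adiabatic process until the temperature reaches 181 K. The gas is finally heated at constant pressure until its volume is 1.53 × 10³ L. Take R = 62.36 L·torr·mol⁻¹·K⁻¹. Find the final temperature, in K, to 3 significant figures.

T₃ ≈ 379 K

Reversible adiabatic, γ = 1.40: P₂ = P₁·(T₂/T₁)^(γ/(γ−1)) = 49.68 torr; V₂ = V₁·(T₁/T₂)^(1/(γ−1)) = 731.6 L.
Isobaric, so V/T is constant: P₃ = P₂; T₃ = T₂·(V₃/V₂) = 378.5 K.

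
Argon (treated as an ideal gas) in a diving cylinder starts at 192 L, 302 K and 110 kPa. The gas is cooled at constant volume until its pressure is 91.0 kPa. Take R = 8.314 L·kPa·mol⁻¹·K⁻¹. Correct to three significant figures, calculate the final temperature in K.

T₂ ≈ 250 K

Isochoric, so P/T is constant: V₂ = V₁; T₂ = T₁·(P₂/P₁) = 249.8 K.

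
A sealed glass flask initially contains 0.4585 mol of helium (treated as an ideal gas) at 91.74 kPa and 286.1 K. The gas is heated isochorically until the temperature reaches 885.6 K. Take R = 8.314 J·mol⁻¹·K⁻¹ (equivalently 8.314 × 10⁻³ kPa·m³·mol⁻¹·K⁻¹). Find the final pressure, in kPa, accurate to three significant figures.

P₂ ≈ 284 kPa

From PV = nRT: V₁ = nRT₁/P₁ = 0.01189 m³.
V constant ⇒ P ∝ T: V₂ = V₁; P₂ = P₁·(T₂/T₁) = 284.0 kPa.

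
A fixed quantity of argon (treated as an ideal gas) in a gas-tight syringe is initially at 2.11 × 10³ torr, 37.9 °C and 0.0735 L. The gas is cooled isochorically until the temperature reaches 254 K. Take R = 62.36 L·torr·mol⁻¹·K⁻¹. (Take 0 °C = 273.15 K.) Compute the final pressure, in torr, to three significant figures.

P₂ ≈ 1.72e+03 torr

Convert: T₁ = 311.0 K.
Isochoric, so P/T is constant: V₂ = V₁; P₂ = P₁·(T₂/T₁) = 1723 torr.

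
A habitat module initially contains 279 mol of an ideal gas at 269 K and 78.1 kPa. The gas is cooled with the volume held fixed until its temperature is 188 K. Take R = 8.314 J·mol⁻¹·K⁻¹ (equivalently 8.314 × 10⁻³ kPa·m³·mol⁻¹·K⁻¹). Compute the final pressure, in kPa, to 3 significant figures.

From PV = nRT: V₁ = nRT₁/P₁ = 7.989 m³.
V constant ⇒ P ∝ T: V₂ = V₁; P₂ = P₁·(T₂/T₁) = 54.58 kPa.

P₂ ≈ 54.6 kPa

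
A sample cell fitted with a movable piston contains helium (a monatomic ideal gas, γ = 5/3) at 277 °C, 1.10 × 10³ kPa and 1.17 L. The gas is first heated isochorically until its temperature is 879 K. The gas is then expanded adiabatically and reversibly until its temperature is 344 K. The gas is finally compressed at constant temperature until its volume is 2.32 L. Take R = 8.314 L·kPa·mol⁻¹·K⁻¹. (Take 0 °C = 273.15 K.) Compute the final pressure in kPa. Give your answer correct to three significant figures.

P₄ ≈ 347 kPa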